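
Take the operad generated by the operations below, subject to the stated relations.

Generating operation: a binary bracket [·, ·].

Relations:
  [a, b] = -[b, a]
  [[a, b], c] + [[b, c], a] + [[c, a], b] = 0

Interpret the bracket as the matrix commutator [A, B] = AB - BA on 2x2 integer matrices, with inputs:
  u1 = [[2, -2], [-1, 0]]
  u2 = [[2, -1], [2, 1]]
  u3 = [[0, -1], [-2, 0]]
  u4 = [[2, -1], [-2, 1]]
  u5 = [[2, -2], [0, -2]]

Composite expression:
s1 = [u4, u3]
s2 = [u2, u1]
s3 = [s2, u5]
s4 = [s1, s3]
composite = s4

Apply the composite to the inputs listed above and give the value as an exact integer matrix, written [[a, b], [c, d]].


[u4, u3] = [[0, -1], [2, 0]]
[u2, u1] = [[5, 0], [5, -5]]
[[u2, u1], u5] = [[10, -20], [20, -10]]
[[u4, u3], [[u2, u1], u5]] = [[20, 20], [40, -20]]

[[20, 20], [40, -20]]


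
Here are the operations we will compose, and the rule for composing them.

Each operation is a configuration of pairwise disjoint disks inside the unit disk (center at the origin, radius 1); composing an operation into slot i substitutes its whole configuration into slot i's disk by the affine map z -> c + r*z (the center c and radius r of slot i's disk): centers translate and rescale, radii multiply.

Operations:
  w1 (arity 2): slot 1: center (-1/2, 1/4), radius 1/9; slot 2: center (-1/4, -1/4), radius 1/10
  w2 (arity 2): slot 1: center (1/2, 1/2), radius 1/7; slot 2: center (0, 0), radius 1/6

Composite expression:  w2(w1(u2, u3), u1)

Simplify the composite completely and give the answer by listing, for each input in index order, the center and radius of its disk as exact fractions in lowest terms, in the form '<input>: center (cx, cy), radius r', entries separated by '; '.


u1: center (0, 0), radius 1/6; u2: center (3/7, 15/28), radius 1/63; u3: center (13/28, 13/28), radius 1/70

Each u-disk chains the slot maps above it in w2; radii multiply.
u2 passes through 2 substitutions, ending at center (3/7, 15/28), radius 1/63
u3 passes through 2 substitutions, ending at center (13/28, 13/28), radius 1/70
u1 passes through 1 substitution, ending at center (0, 0), radius 1/6


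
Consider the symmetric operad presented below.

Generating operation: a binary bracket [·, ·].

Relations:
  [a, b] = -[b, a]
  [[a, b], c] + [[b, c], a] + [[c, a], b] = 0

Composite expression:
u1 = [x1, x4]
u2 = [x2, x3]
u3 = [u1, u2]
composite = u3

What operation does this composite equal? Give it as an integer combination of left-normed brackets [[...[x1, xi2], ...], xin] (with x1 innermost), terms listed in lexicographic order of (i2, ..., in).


[[[x1, x4], x2], x3] - [[[x1, x4], x3], x2]

Antisymmetry and Jacobi reduce to x1-anchored left-normed brackets.
Composite bracket: [[x1, x4], [x2, x3]]
Applying ab - ba throughout gives 8 signed words (2^3 = 8).
Keep just the words that open with x1:
  from x1x4x2x3, sign +1: term +[[[x1, x4], x2], x3]
  from x1x4x3x2, sign -1: term -[[[x1, x4], x3], x2]


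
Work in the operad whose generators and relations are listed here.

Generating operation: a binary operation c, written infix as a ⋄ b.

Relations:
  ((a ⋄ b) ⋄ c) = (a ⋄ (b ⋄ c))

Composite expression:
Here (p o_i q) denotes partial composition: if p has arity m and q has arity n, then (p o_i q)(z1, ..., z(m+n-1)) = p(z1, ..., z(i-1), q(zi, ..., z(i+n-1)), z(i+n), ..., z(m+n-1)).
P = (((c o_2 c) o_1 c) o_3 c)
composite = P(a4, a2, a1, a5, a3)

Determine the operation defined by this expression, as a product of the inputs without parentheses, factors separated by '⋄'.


a4 ⋄ a2 ⋄ a1 ⋄ a5 ⋄ a3

Associativity of c dissolves the nesting; only the a-input order survives.
(a4 ⋄ a2) collapses to a4 ⋄ a2
(a1 ⋄ a5) collapses to a1 ⋄ a5
((a1 ⋄ a5) ⋄ a3) collapses to a1 ⋄ a5 ⋄ a3
((a4 ⋄ a2) ⋄ ((a1 ⋄ a5) ⋄ a3)) collapses to a4 ⋄ a2 ⋄ a1 ⋄ a5 ⋄ a3


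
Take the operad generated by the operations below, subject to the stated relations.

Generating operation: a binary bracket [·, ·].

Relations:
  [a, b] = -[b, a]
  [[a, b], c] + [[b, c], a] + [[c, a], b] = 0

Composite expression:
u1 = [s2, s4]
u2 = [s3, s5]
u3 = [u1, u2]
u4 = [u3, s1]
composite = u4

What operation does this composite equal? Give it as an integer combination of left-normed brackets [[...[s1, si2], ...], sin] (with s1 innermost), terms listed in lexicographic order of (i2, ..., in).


-[[[[s1, s2], s4], s3], s5] + [[[[s1, s2], s4], s5], s3] + [[[[s1, s3], s5], s2], s4] - [[[[s1, s3], s5], s4], s2] + [[[[s1, s4], s2], s3], s5] - [[[[s1, s4], s2], s5], s3] - [[[[s1, s5], s3], s2], s4] + [[[[s1, s5], s3], s4], s2]

Left-normed coefficients sit on the s1-initial expansion words.
Composite bracket: [[[s2, s4], [s3, s5]], s1]
Full expansion: 16 signed words from ab - ba (2^4 = 16).
Collect the words opening with s1:
  s1s2s4s3s5 (sign -1) contributes -[[[[s1, s2], s4], s3], s5]
  s1s2s4s5s3 (sign +1) contributes +[[[[s1, s2], s4], s5], s3]
  s1s3s5s2s4 (sign +1) contributes +[[[[s1, s3], s5], s2], s4]
  s1s3s5s4s2 (sign -1) contributes -[[[[s1, s3], s5], s4], s2]
  s1s4s2s3s5 (sign +1) contributes +[[[[s1, s4], s2], s3], s5]
  s1s4s2s5s3 (sign -1) contributes -[[[[s1, s4], s2], s5], s3]
  s1s5s3s2s4 (sign -1) contributes -[[[[s1, s5], s3], s2], s4]
  s1s5s3s4s2 (sign +1) contributes +[[[[s1, s5], s3], s4], s2]


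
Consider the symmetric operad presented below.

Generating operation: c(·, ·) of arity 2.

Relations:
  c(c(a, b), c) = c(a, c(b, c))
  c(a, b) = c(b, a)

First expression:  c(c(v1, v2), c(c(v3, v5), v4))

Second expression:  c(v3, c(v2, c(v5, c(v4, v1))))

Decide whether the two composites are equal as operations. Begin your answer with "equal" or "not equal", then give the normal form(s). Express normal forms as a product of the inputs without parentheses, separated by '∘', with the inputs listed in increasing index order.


equal; both compose to v1 ∘ v2 ∘ v3 ∘ v4 ∘ v5

In normal form, the first expression is v1 ∘ v2 ∘ v3 ∘ v4 ∘ v5
In normal form, the second expression is v1 ∘ v2 ∘ v3 ∘ v4 ∘ v5
Identical normal forms: equal.


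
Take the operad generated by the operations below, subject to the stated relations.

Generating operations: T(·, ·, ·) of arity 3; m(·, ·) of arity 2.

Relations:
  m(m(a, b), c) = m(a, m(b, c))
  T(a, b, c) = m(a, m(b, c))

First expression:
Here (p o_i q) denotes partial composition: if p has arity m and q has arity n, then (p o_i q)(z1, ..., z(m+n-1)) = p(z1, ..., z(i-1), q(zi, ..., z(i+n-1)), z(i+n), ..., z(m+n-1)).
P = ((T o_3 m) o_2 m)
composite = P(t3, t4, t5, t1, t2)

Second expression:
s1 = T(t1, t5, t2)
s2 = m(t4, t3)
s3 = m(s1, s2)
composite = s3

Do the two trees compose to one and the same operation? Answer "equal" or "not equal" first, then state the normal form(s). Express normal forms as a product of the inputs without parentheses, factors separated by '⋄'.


not equal: they reduce to t3 ⋄ t4 ⋄ t5 ⋄ t1 ⋄ t2 and t1 ⋄ t5 ⋄ t2 ⋄ t4 ⋄ t3


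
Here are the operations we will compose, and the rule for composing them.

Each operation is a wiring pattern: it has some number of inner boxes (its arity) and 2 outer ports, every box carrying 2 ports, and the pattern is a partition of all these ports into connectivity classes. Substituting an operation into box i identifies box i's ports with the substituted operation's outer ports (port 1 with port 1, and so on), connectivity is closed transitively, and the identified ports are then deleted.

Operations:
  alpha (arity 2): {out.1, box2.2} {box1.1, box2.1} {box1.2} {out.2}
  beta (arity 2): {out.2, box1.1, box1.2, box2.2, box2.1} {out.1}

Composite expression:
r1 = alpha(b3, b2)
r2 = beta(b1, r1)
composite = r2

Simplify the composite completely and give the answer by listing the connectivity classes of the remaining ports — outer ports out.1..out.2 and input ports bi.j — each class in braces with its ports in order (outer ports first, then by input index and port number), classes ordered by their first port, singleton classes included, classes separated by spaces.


{out.1} {out.2, b1.1, b1.2, b2.2} {b2.1, b3.1} {b3.2}

After gluing at beta, chains via deleted ports link the b-ports.
after alpha, the pattern on (b3, b2) reads {out.1, b2.2} {out.2} {b2.1, b3.1} {b3.2} (out.j = its outer ports)
after beta, the pattern on (b1, b3, b2) reads {out.1} {out.2, b1.1, b1.2, b2.2} {b2.1, b3.1} {b3.2} (out.j = its outer ports)


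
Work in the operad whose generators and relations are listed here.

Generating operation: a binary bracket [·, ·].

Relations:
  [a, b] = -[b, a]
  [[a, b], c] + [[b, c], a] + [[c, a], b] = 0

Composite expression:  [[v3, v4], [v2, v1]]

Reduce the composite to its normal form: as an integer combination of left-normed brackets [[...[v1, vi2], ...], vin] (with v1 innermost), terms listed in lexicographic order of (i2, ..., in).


[[[v1, v2], v3], v4] - [[[v1, v2], v4], v3]

Expand each bracket as ab - ba; the v1-initial words give the coefficients.
Composite bracket: [[v3, v4], [v2, v1]]
The bracket unfolds into 8 signed words via [a, b] = ab - ba (2^3 = 8).
The v1-initial words carry the normal form:
  v1v2v3v4 (sign +1) contributes +[[[v1, v2], v3], v4]
  v1v2v4v3 (sign -1) contributes -[[[v1, v2], v4], v3]


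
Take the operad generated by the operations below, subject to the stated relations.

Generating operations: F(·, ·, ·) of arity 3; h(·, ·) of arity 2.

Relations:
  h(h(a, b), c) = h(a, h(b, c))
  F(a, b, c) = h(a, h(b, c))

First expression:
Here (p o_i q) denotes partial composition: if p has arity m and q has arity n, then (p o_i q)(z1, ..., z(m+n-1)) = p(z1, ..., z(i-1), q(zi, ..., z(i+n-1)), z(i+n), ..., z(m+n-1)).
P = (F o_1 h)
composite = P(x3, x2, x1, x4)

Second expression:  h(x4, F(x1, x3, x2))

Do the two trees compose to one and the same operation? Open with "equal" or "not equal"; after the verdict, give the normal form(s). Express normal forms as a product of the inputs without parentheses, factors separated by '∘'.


The first composite normalizes to x3 ∘ x2 ∘ x1 ∘ x4
The second composite normalizes to x4 ∘ x1 ∘ x3 ∘ x2
They disagree, so not equal.

not equal; the first gives x3 ∘ x2 ∘ x1 ∘ x4 and the second x4 ∘ x1 ∘ x3 ∘ x2


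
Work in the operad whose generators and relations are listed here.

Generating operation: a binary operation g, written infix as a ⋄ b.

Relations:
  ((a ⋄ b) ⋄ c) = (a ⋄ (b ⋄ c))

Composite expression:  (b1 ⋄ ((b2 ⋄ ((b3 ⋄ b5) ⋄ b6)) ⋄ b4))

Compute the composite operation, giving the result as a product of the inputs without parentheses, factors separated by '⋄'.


b1 ⋄ b2 ⋄ b3 ⋄ b5 ⋄ b6 ⋄ b4


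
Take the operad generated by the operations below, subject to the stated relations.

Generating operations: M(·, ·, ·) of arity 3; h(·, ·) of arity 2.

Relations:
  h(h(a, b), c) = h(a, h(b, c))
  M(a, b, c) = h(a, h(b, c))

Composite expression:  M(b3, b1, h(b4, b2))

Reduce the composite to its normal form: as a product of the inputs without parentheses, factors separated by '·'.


The M-tree's shape is irrelevant; the b-reading-order decides.
h(b4, b2) flattens to b4 · b2
M(b3, b1, h(b4, b2)) flattens to b3 · b1 · b4 · b2

b3 · b1 · b4 · b2


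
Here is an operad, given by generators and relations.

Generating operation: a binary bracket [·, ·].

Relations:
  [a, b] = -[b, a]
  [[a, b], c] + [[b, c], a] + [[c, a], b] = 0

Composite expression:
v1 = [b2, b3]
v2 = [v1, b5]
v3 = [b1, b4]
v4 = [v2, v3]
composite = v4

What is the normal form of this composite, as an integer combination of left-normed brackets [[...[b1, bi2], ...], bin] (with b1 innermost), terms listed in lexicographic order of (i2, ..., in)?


-[[[[b1, b4], b2], b3], b5] + [[[[b1, b4], b3], b2], b5] + [[[[b1, b4], b5], b2], b3] - [[[[b1, b4], b5], b3], b2]

In the tensor algebra, words opening b1 carry the b1-anchored form.
Composite bracket: [[[b2, b3], b5], [b1, b4]]
The bracket unfolds into 16 signed words via [a, b] = ab - ba (2^4 = 16).
Words beginning with b1 determine it all:
  sign of b1b4b2b3b5 is -1, so it contributes -[[[[b1, b4], b2], b3], b5]
  sign of b1b4b3b2b5 is +1, so it contributes +[[[[b1, b4], b3], b2], b5]
  sign of b1b4b5b2b3 is +1, so it contributes +[[[[b1, b4], b5], b2], b3]
  sign of b1b4b5b3b2 is -1, so it contributes -[[[[b1, b4], b5], b3], b2]


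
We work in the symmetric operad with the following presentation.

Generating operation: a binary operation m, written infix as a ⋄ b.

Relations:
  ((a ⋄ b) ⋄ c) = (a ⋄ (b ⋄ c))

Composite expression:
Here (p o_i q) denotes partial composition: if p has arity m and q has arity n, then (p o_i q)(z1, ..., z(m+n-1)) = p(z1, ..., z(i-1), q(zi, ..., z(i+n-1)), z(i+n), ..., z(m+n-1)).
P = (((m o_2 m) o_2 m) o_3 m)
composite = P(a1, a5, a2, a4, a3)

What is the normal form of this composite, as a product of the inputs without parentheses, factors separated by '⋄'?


a1 ⋄ a5 ⋄ a2 ⋄ a4 ⋄ a3


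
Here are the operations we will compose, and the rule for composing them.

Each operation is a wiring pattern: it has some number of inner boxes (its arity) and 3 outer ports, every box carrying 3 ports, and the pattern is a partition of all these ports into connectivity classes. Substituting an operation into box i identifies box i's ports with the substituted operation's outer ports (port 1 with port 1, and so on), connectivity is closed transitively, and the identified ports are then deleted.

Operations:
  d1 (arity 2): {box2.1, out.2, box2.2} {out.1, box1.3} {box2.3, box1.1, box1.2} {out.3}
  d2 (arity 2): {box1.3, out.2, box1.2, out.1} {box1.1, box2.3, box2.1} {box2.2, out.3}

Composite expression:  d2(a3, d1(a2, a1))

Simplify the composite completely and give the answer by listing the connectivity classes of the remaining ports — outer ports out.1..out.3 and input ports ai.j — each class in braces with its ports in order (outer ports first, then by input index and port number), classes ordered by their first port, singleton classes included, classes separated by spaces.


{out.1, out.2, a3.2, a3.3} {out.3, a1.1, a1.2} {a1.3, a2.1, a2.2} {a2.3, a3.1}

Substituting into d2 glues patterns; closure does the rest.
through d1, on inputs (a2, a1): {out.1, a2.3} {out.2, a1.1, a1.2} {out.3} {a1.3, a2.1, a2.2} (out.j = stage outer ports)
through d2, on inputs (a3, a2, a1): {out.1, out.2, a3.2, a3.3} {out.3, a1.1, a1.2} {a1.3, a2.1, a2.2} {a2.3, a3.1} (out.j = stage outer ports)


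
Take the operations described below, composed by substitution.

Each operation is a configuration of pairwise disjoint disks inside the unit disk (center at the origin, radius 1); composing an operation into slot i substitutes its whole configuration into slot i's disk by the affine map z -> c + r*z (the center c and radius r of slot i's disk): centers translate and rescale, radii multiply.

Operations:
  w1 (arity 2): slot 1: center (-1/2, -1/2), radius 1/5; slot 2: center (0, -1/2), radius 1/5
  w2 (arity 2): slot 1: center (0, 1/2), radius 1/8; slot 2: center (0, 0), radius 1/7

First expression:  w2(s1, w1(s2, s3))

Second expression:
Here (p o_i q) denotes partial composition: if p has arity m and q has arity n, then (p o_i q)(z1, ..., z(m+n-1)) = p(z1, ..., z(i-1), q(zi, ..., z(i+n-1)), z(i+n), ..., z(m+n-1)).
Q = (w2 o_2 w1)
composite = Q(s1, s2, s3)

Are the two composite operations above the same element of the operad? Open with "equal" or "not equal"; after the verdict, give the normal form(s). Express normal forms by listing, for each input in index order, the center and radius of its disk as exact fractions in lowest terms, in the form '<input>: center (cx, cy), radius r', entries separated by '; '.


Normal form of the first expression: s1: center (0, 1/2), radius 1/8; s2: center (-1/14, -1/14), radius 1/35; s3: center (0, -1/14), radius 1/35
Normal form of the second expression: s1: center (0, 1/2), radius 1/8; s2: center (-1/14, -1/14), radius 1/35; s3: center (0, -1/14), radius 1/35
Same normal form: equal.

equal; the common form is s1: center (0, 1/2), radius 1/8; s2: center (-1/14, -1/14), radius 1/35; s3: center (0, -1/14), radius 1/35


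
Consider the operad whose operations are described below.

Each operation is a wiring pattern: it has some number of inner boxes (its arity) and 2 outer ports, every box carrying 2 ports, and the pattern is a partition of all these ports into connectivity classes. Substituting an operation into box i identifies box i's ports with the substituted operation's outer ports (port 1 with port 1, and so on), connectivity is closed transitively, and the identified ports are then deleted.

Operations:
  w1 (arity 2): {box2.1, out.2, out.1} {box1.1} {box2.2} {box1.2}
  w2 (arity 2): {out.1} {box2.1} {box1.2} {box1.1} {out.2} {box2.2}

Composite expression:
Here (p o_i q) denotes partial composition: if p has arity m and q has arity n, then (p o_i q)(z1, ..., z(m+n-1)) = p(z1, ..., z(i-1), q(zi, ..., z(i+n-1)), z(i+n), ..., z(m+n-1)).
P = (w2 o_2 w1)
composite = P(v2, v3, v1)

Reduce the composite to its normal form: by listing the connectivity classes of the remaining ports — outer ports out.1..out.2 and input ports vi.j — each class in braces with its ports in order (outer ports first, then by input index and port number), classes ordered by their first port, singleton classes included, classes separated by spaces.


Substituting into w2 glues patterns; closure does the rest.
through w1, on inputs (v3, v1): {out.1, out.2, v1.1} {v1.2} {v3.1} {v3.2} (out.j = stage outer ports)
through w2, on inputs (v2, v3, v1): {out.1} {out.2} {v1.1} {v1.2} {v2.1} {v2.2} {v3.1} {v3.2} (out.j = stage outer ports)

{out.1} {out.2} {v1.1} {v1.2} {v2.1} {v2.2} {v3.1} {v3.2}


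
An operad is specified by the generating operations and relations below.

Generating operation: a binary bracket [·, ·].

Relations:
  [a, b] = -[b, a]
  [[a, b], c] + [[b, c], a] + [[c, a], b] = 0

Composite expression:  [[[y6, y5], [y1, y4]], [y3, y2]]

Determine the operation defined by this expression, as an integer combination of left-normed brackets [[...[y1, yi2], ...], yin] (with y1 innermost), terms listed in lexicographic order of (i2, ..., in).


-[[[[[y1, y4], y5], y6], y2], y3] + [[[[[y1, y4], y5], y6], y3], y2] + [[[[[y1, y4], y6], y5], y2], y3] - [[[[[y1, y4], y6], y5], y3], y2]

A multilinear Lie element is pinned by y1-initial words (y1 innermost).
Composite bracket: [[[y6, y5], [y1, y4]], [y3, y2]]
The bracket unfolds into 32 signed words via [a, b] = ab - ba (2^5 = 32).
Keep just the words that open with y1:
  from y1y4y5y6y2y3, sign -1: term -[[[[[y1, y4], y5], y6], y2], y3]
  from y1y4y5y6y3y2, sign +1: term +[[[[[y1, y4], y5], y6], y3], y2]
  from y1y4y6y5y2y3, sign +1: term +[[[[[y1, y4], y6], y5], y2], y3]
  from y1y4y6y5y3y2, sign -1: term -[[[[[y1, y4], y6], y5], y3], y2]


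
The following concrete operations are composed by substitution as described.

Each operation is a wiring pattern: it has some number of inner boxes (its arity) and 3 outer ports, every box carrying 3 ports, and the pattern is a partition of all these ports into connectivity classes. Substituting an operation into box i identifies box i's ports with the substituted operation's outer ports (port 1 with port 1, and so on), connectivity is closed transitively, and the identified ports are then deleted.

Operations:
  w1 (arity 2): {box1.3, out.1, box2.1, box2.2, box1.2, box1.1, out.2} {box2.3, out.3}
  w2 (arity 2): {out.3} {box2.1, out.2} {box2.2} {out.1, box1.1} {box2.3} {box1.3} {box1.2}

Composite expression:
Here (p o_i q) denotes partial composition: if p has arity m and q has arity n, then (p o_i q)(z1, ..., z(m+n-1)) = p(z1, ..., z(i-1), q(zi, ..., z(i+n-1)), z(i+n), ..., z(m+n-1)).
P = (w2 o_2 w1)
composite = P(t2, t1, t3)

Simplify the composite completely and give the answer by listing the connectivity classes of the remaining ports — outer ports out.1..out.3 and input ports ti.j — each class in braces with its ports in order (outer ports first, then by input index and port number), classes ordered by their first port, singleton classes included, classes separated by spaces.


Two ports join when wires chain via w2-identified ports.
through w1, on inputs (t1, t3): {out.1, out.2, t1.1, t1.2, t1.3, t3.1, t3.2} {out.3, t3.3} (out.j = stage outer ports)
through w2, on inputs (t2, t1, t3): {out.1, t2.1} {out.2, t1.1, t1.2, t1.3, t3.1, t3.2} {out.3} {t2.2} {t2.3} {t3.3} (out.j = stage outer ports)

{out.1, t2.1} {out.2, t1.1, t1.2, t1.3, t3.1, t3.2} {out.3} {t2.2} {t2.3} {t3.3}


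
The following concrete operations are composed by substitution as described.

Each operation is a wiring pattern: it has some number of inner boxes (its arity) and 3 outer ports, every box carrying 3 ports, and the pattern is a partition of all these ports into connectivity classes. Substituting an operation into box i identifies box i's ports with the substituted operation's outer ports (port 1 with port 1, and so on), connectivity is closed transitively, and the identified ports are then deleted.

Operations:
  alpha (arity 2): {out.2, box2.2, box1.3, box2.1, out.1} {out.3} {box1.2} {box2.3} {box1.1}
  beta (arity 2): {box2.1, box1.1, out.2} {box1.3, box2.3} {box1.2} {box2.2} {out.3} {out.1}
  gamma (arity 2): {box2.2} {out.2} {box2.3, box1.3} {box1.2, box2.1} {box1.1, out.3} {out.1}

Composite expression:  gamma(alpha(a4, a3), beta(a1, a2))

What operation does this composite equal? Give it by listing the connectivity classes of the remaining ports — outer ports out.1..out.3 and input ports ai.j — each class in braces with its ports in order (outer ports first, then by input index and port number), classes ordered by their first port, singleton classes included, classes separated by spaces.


Reachability decides: close wires over gamma-identified ports.
the subtree at alpha composes to {out.1, out.2, a3.1, a3.2, a4.3} {out.3} {a3.3} {a4.1} {a4.2} on (a4, a3); out.j = own outer ports
the subtree at beta composes to {out.1} {out.2, a1.1, a2.1} {out.3} {a1.2} {a1.3, a2.3} {a2.2} on (a1, a2); out.j = own outer ports
the subtree at gamma composes to {out.1} {out.2} {out.3, a3.1, a3.2, a4.3} {a1.1, a2.1} {a1.2} {a1.3, a2.3} {a2.2} {a3.3} {a4.1} {a4.2} on (a4, a3, a1, a2); out.j = own outer ports

{out.1} {out.2} {out.3, a3.1, a3.2, a4.3} {a1.1, a2.1} {a1.2} {a1.3, a2.3} {a2.2} {a3.3} {a4.1} {a4.2}


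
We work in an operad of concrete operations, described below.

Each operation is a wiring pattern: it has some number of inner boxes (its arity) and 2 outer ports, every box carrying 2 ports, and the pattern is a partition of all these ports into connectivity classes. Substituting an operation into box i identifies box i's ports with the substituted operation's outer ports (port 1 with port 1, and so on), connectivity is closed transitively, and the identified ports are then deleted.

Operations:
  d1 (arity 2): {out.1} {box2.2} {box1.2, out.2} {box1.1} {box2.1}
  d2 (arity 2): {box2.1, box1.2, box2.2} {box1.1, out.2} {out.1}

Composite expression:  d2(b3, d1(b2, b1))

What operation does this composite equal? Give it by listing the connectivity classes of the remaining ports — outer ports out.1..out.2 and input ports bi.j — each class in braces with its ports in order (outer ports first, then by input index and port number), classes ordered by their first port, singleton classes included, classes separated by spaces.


{out.1} {out.2, b3.1} {b1.1} {b1.2} {b2.1} {b2.2, b3.2}

After gluing at d2, chains via deleted ports link the b-ports.
after d1, the pattern on (b2, b1) reads {out.1} {out.2, b2.2} {b1.1} {b1.2} {b2.1} (out.j = its outer ports)
after d2, the pattern on (b3, b2, b1) reads {out.1} {out.2, b3.1} {b1.1} {b1.2} {b2.1} {b2.2, b3.2} (out.j = its outer ports)


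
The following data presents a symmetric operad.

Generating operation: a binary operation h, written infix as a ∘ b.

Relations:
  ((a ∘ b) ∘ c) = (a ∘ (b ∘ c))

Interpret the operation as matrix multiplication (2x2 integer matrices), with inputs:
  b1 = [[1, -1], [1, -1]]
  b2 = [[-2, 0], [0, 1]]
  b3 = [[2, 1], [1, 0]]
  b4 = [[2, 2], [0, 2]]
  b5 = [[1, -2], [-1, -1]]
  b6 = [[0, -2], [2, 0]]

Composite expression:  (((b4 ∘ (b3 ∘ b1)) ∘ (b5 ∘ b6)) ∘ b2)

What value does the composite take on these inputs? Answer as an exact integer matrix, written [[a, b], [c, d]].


[[32, -32], [8, -8]]

(b3 ∘ b1) = [[3, -3], [1, -1]]
(b4 ∘ (b3 ∘ b1)) = [[8, -8], [2, -2]]
(b5 ∘ b6) = [[-4, -2], [-2, 2]]
((b4 ∘ (b3 ∘ b1)) ∘ (b5 ∘ b6)) = [[-16, -32], [-4, -8]]
(((b4 ∘ (b3 ∘ b1)) ∘ (b5 ∘ b6)) ∘ b2) = [[32, -32], [8, -8]]


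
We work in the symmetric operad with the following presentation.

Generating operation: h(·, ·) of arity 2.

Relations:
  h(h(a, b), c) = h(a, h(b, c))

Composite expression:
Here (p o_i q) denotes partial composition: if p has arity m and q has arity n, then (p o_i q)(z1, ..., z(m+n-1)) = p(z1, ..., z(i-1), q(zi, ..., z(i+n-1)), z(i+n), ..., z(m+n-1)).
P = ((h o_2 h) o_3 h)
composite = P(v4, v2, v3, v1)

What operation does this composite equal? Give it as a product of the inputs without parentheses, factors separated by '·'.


v4 · v2 · v3 · v1

Associativity of h dissolves the nesting; only the v-input order survives.
h(v3, v1) unparenthesizes to v3 · v1
h(v2, h(v3, v1)) unparenthesizes to v2 · v3 · v1
h(v4, h(v2, h(v3, v1))) unparenthesizes to v4 · v2 · v3 · v1


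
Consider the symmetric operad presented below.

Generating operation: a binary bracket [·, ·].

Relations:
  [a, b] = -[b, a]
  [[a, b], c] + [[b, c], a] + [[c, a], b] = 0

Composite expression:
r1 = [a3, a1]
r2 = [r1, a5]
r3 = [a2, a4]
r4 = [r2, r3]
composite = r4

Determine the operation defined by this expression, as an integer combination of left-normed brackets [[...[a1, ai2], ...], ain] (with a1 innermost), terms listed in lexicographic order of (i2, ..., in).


-[[[[a1, a3], a5], a2], a4] + [[[[a1, a3], a5], a4], a2]


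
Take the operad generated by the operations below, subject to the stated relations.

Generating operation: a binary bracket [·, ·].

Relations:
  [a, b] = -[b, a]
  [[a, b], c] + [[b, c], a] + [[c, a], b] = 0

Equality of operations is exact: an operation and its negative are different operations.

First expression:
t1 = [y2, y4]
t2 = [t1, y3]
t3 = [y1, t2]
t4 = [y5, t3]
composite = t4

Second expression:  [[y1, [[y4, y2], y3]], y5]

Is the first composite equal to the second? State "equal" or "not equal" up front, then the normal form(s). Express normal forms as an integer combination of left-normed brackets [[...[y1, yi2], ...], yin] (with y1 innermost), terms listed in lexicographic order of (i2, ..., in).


equal — both sides give -[[[[y1, y2], y4], y3], y5] + [[[[y1, y3], y2], y4], y5] - [[[[y1, y3], y4], y2], y5] + [[[[y1, y4], y2], y3], y5]

In normal form, the first expression is -[[[[y1, y2], y4], y3], y5] + [[[[y1, y3], y2], y4], y5] - [[[[y1, y3], y4], y2], y5] + [[[[y1, y4], y2], y3], y5]
In normal form, the second expression is -[[[[y1, y2], y4], y3], y5] + [[[[y1, y3], y2], y4], y5] - [[[[y1, y3], y4], y2], y5] + [[[[y1, y4], y2], y3], y5]
The normal forms match — equal.


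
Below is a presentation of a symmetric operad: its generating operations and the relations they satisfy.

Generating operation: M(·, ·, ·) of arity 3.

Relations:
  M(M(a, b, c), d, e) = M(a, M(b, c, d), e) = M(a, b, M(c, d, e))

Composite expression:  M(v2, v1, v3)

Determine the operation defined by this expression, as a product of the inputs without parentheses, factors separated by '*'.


v2 * v1 * v3

Under associativity of M, the answer is the v's in reading order.
M(v2, v1, v3) unparenthesizes to v2 * v1 * v3


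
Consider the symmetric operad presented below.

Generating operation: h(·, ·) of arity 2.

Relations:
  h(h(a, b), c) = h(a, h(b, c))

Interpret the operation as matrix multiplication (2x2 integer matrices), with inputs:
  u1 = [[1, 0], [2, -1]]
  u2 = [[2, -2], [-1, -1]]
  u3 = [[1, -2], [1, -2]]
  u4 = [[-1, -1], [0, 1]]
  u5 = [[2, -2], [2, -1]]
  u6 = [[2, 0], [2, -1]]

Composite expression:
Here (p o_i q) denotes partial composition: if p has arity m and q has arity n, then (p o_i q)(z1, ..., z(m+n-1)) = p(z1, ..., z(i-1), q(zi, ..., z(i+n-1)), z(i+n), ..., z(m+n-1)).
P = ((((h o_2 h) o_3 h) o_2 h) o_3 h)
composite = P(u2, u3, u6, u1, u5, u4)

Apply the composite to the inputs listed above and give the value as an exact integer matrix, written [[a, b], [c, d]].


[[0, 0], [0, 4]]

h(u6, u1) = [[2, 0], [0, 1]]
h(u3, h(u6, u1)) = [[2, -2], [2, -2]]
h(u5, u4) = [[-2, -4], [-2, -3]]
h(h(u3, h(u6, u1)), h(u5, u4)) = [[0, -2], [0, -2]]
h(u2, h(h(u3, h(u6, u1)), h(u5, u4))) = [[0, 0], [0, 4]]


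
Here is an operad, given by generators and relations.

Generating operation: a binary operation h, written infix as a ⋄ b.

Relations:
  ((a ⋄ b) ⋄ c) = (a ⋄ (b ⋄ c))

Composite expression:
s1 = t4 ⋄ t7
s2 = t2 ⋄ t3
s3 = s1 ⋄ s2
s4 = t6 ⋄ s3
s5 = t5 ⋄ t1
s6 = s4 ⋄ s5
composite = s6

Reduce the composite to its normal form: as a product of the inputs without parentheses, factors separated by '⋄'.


Every regrouping of h is equal, so read the t-inputs in written order.
(t4 ⋄ t7) collapses to t4 ⋄ t7
(t2 ⋄ t3) collapses to t2 ⋄ t3
((t4 ⋄ t7) ⋄ (t2 ⋄ t3)) collapses to t4 ⋄ t7 ⋄ t2 ⋄ t3
(t6 ⋄ ((t4 ⋄ t7) ⋄ (t2 ⋄ t3))) collapses to t6 ⋄ t4 ⋄ t7 ⋄ t2 ⋄ t3
(t5 ⋄ t1) collapses to t5 ⋄ t1
((t6 ⋄ ((t4 ⋄ t7) ⋄ (t2 ⋄ t3))) ⋄ (t5 ⋄ t1)) collapses to t6 ⋄ t4 ⋄ t7 ⋄ t2 ⋄ t3 ⋄ t5 ⋄ t1

t6 ⋄ t4 ⋄ t7 ⋄ t2 ⋄ t3 ⋄ t5 ⋄ t1


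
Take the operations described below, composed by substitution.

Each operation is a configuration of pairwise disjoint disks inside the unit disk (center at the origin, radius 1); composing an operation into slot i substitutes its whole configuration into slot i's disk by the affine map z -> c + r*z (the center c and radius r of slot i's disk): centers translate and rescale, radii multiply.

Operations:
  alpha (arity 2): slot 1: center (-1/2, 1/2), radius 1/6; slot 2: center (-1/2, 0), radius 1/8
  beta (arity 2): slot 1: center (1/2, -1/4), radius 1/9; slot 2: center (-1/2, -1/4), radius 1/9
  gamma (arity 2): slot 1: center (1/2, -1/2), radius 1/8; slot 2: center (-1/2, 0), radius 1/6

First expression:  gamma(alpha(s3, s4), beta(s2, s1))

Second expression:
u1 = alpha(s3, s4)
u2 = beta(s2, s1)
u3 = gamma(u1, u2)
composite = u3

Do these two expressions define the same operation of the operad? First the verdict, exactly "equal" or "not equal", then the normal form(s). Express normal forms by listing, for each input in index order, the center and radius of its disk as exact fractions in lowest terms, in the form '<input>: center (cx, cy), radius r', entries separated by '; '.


equal: each reduces to s1: center (-7/12, -1/24), radius 1/54; s2: center (-5/12, -1/24), radius 1/54; s3: center (7/16, -7/16), radius 1/48; s4: center (7/16, -1/2), radius 1/64

In normal form, the first expression is s1: center (-7/12, -1/24), radius 1/54; s2: center (-5/12, -1/24), radius 1/54; s3: center (7/16, -7/16), radius 1/48; s4: center (7/16, -1/2), radius 1/64
In normal form, the second expression is s1: center (-7/12, -1/24), radius 1/54; s2: center (-5/12, -1/24), radius 1/54; s3: center (7/16, -7/16), radius 1/48; s4: center (7/16, -1/2), radius 1/64
Identical normal forms: equal.


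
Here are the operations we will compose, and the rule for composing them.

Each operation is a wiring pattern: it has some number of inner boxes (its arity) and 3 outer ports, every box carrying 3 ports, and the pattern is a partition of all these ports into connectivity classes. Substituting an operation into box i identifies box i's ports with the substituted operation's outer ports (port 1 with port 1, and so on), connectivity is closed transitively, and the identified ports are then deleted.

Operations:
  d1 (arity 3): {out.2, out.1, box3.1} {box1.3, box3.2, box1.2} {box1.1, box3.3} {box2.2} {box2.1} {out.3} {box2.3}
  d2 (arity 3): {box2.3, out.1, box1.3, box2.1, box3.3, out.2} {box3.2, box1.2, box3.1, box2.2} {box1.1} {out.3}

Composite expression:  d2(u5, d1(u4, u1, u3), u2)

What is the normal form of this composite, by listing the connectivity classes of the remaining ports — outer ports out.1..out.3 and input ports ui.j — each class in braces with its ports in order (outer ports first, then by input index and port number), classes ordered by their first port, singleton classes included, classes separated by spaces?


{out.1, out.2, u2.1, u2.2, u2.3, u3.1, u5.2, u5.3} {out.3} {u1.1} {u1.2} {u1.3} {u3.2, u4.2, u4.3} {u3.3, u4.1} {u5.1}

Two ports join when wires chain via d2-identified ports.
composing d1 on (u4, u1, u3), with out.j its own outer ports: {out.1, out.2, u3.1} {out.3} {u1.1} {u1.2} {u1.3} {u3.2, u4.2, u4.3} {u3.3, u4.1}
composing d2 on (u5, u4, u1, u3, u2), with out.j its own outer ports: {out.1, out.2, u2.1, u2.2, u2.3, u3.1, u5.2, u5.3} {out.3} {u1.1} {u1.2} {u1.3} {u3.2, u4.2, u4.3} {u3.3, u4.1} {u5.1}


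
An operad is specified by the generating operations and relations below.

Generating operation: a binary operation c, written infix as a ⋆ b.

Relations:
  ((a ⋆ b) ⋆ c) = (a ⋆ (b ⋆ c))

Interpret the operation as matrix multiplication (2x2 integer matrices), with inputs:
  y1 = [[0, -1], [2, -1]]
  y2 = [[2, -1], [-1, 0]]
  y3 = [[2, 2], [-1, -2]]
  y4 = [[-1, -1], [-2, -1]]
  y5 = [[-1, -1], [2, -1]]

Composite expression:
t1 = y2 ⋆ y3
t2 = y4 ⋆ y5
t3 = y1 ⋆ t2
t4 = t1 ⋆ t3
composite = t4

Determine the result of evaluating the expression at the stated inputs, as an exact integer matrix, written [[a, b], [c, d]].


[[-12, -9], [4, 4]]

(y2 ⋆ y3) = [[5, 6], [-2, -2]]
(y4 ⋆ y5) = [[-1, 2], [0, 3]]
(y1 ⋆ (y4 ⋆ y5)) = [[0, -3], [-2, 1]]
((y2 ⋆ y3) ⋆ (y1 ⋆ (y4 ⋆ y5))) = [[-12, -9], [4, 4]]


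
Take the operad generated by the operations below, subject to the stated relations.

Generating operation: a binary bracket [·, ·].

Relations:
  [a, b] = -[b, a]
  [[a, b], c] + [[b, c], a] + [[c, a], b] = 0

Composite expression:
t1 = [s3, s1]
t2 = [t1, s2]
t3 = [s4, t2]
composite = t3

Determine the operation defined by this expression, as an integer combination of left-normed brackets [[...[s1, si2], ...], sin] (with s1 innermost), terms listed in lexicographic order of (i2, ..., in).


[[[s1, s3], s2], s4]

In the tensor algebra, words opening s1 carry the s1-anchored form.
Composite bracket: [s4, [[s3, s1], s2]]
The bracket unfolds into 8 signed words via [a, b] = ab - ba (2^3 = 8).
Keep just the words that open with s1:
  word s1s3s2s4 has sign +1, contributing +[[[s1, s3], s2], s4]


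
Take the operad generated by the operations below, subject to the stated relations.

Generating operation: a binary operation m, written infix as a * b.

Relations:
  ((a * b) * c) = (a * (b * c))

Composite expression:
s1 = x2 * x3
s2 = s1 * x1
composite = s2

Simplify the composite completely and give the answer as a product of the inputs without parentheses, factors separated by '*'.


x2 * x3 * x1

Under associativity of m, the answer is the x's in reading order.
(x2 * x3) collapses to x2 * x3
((x2 * x3) * x1) collapses to x2 * x3 * x1


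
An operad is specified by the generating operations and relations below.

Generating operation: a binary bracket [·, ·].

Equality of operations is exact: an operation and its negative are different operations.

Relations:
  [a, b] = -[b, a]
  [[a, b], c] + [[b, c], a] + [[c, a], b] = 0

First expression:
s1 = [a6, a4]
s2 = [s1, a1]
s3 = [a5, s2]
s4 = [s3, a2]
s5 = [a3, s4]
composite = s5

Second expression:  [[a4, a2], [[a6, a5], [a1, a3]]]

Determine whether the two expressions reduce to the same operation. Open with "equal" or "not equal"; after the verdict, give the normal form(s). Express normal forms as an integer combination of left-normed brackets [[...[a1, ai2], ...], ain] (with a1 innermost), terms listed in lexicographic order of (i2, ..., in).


not equal; the first gives [[[[[a1, a4], a6], a5], a2], a3] - [[[[[a1, a6], a4], a5], a2], a3] and the second [[[[[a1, a3], a5], a6], a2], a4] - [[[[[a1, a3], a5], a6], a4], a2] - [[[[[a1, a3], a6], a5], a2], a4] + [[[[[a1, a3], a6], a5], a4], a2]

Reducing the first expression gives [[[[[a1, a4], a6], a5], a2], a3] - [[[[[a1, a6], a4], a5], a2], a3]
Reducing the second expression gives [[[[[a1, a3], a5], a6], a2], a4] - [[[[[a1, a3], a5], a6], a4], a2] - [[[[[a1, a3], a6], a5], a2], a4] + [[[[[a1, a3], a6], a5], a4], a2]
Distinct normal forms: not equal.


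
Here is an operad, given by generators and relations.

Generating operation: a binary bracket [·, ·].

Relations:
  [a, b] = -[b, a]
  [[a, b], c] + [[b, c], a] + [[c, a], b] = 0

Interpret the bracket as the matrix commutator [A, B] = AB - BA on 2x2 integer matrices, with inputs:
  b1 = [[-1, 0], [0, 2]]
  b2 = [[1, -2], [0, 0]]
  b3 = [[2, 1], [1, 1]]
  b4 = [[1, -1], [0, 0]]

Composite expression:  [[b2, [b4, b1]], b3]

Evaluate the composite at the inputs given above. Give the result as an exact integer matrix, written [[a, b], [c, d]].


[[-3, 3], [0, 3]]

[b4, b1] = [[0, -3], [0, 0]]
[b2, [b4, b1]] = [[0, -3], [0, 0]]
[[b2, [b4, b1]], b3] = [[-3, 3], [0, 3]]


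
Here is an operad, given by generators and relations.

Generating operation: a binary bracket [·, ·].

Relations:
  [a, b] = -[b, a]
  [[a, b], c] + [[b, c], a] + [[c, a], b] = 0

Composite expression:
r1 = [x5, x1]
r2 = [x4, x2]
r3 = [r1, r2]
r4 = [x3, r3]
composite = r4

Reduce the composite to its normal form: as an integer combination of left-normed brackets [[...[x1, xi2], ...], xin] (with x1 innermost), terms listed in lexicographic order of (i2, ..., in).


Left-normed coefficients sit on the x1-initial expansion words.
Composite bracket: [x3, [[x5, x1], [x4, x2]]]
Under [a, b] = ab - ba we get 16 signed associative words (2^4 = 16).
Coefficients come from the x1-initial words:
  x1x5x2x4x3 (sign -1) contributes -[[[[x1, x5], x2], x4], x3]
  x1x5x4x2x3 (sign +1) contributes +[[[[x1, x5], x4], x2], x3]

-[[[[x1, x5], x2], x4], x3] + [[[[x1, x5], x4], x2], x3]


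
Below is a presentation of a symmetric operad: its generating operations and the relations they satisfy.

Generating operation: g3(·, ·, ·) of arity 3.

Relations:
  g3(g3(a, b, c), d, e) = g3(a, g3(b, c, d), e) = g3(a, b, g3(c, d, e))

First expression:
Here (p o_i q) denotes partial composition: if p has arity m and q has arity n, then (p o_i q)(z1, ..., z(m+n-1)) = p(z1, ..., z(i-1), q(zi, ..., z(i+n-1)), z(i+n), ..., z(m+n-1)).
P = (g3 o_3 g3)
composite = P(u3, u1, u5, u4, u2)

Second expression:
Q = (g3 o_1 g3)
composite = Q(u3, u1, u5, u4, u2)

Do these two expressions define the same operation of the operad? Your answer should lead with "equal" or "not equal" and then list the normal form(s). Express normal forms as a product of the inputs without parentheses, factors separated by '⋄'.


equal; both compose to u3 ⋄ u1 ⋄ u5 ⋄ u4 ⋄ u2

The first composite normalizes to u3 ⋄ u1 ⋄ u5 ⋄ u4 ⋄ u2
The second composite normalizes to u3 ⋄ u1 ⋄ u5 ⋄ u4 ⋄ u2
The normal forms match — equal.


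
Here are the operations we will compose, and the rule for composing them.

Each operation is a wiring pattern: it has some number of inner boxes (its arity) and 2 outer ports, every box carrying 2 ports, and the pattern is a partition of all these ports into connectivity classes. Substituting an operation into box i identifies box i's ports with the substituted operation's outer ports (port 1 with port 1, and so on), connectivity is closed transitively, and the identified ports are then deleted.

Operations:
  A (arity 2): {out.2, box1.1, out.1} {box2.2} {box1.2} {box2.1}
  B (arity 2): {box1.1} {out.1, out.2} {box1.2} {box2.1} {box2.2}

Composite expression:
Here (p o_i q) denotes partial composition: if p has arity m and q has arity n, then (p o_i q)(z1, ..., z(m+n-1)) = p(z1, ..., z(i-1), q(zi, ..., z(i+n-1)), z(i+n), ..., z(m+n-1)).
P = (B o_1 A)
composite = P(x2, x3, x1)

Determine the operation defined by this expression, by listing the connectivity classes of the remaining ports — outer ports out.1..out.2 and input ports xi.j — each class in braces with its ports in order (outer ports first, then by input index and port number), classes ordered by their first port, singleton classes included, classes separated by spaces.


{out.1, out.2} {x1.1} {x1.2} {x2.1} {x2.2} {x3.1} {x3.2}

Reachability decides: close wires over B-identified ports.
through A, on inputs (x2, x3): {out.1, out.2, x2.1} {x2.2} {x3.1} {x3.2} (out.j = stage outer ports)
through B, on inputs (x2, x3, x1): {out.1, out.2} {x1.1} {x1.2} {x2.1} {x2.2} {x3.1} {x3.2} (out.j = stage outer ports)
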